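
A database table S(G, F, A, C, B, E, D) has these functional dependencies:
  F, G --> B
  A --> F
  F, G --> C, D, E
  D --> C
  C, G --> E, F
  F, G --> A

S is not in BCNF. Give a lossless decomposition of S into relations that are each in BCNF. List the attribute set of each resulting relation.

{A, B, D, E, G}; {A, F}; {C, D}

Candidate keys of the original relation: {A, G}, {C, G}, {D, G}, {F, G}.
In {A, B, C, D, E, F, G}, {A} is not a superkey ({A}⁺ restricted to this set is {A, F}), so split on A --> F into {A, F} and {A, B, C, D, E, G}.
{A, F}: every determinant is a superkey — BCNF.
In {A, B, C, D, E, G}, {D} is not a superkey ({D}⁺ restricted to this set is {C, D}), so split on D --> C into {C, D} and {A, B, D, E, G}.
{C, D}: every determinant is a superkey — BCNF.
{A, B, D, E, G}: every determinant is a superkey — BCNF.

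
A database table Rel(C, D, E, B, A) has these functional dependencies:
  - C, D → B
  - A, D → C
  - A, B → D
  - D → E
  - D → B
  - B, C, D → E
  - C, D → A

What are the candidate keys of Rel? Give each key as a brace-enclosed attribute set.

{A, B}, {A, D}, {C, D}

Closure of {A, B} is {A, B, C, D, E}, the whole schema; {A, B} is a candidate key.
Closure of {A, D} is {A, B, C, D, E}, the whole schema; {A, D} is a candidate key.
Closure of {C, D} is {A, B, C, D, E}, the whole schema; {C, D} is a candidate key.
No proper subset of any of these is a key, and no other minimal superkey exists.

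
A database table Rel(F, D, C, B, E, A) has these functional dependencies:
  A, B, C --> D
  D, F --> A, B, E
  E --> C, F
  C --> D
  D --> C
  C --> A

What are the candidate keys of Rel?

{E}⁺ = {A, B, C, D, E, F} — all of the relation — so {E} is a candidate key.
{C, F}⁺ = {A, B, C, D, E, F} — all of the relation — so {C, F} is a candidate key.
{D, F}⁺ = {A, B, C, D, E, F} — all of the relation — so {D, F} is a candidate key.
No proper subset of any of these is a key, and no other minimal superkey exists.

{C, F}, {D, F}, {E}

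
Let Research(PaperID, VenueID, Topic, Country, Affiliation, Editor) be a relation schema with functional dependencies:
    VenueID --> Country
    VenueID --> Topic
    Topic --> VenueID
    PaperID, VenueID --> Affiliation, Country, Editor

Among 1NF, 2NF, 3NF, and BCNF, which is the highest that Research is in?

1NF

Candidate keys: {PaperID, Topic}, {PaperID, VenueID}. Prime attributes: {PaperID, Topic, VenueID}.
VenueID --> Country: {VenueID}⁺ = {Country, Topic, VenueID}, which is not all of the attributes, so the left side is not a superkey — BCNF is violated.
Because {Country} is non-prime and the left side of VenueID --> Country is not a superkey, the relation is not in 3NF.
Since {Topic} ⊂ {PaperID, Topic} and {Topic}⁺ ⊇ {Country} with {Country} non-prime, there is a partial dependency; 2NF fails.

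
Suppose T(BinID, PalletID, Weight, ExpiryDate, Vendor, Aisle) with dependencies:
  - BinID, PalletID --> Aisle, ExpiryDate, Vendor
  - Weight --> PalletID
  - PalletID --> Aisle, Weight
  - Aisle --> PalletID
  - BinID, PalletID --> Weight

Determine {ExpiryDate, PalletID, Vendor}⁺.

{Aisle, ExpiryDate, PalletID, Vendor, Weight}

Start with {ExpiryDate, PalletID, Vendor}.
PalletID --> Aisle, Weight applies; add {Aisle, Weight} → now {Aisle, ExpiryDate, PalletID, Vendor, Weight}.
No further FD applies.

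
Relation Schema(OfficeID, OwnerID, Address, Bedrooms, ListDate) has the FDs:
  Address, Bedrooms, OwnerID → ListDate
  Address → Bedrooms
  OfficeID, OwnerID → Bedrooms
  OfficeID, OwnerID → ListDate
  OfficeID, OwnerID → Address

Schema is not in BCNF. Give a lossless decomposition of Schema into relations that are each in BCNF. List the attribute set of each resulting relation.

{Address, Bedrooms}; {Address, ListDate, OwnerID}; {Address, OfficeID, OwnerID}

Candidate key of the original relation: {OfficeID, OwnerID}.
In {Address, Bedrooms, ListDate, OfficeID, OwnerID}, {Address, Bedrooms, OwnerID} is not a superkey ({Address, Bedrooms, OwnerID}⁺ restricted to this set is {Address, Bedrooms, ListDate, OwnerID}), so split on Address, Bedrooms, OwnerID → ListDate into {Address, Bedrooms, ListDate, OwnerID} and {Address, Bedrooms, OfficeID, OwnerID}.
In {Address, Bedrooms, ListDate, OwnerID}, {Address} is not a superkey ({Address}⁺ restricted to this set is {Address, Bedrooms}), so split on Address → Bedrooms into {Address, Bedrooms} and {Address, ListDate, OwnerID}.
{Address, Bedrooms} is in BCNF.
{Address, ListDate, OwnerID} is in BCNF.
In {Address, Bedrooms, OfficeID, OwnerID}, {Address} is not a superkey ({Address}⁺ restricted to this set is {Address, Bedrooms}), so split on Address → Bedrooms into {Address, Bedrooms} and {Address, OfficeID, OwnerID}.
{Address, Bedrooms} is in BCNF.
{Address, OfficeID, OwnerID} is in BCNF.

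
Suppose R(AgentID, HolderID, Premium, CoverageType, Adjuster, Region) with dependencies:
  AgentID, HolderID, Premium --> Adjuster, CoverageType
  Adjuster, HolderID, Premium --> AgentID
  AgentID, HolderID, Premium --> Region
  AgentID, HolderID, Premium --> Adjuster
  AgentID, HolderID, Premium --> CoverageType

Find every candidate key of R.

No FD produces {HolderID, Premium}, so they must be in every candidate key.
Closure of {Adjuster, HolderID, Premium} is {Adjuster, AgentID, CoverageType, HolderID, Premium, Region}, the whole schema; {Adjuster, HolderID, Premium} is a candidate key.
Closure of {AgentID, HolderID, Premium} is {Adjuster, AgentID, CoverageType, HolderID, Premium, Region}, the whole schema; {AgentID, HolderID, Premium} is a candidate key.
Any other superkey properly contains one of these, so there are no further candidate keys.

{Adjuster, HolderID, Premium}, {AgentID, HolderID, Premium}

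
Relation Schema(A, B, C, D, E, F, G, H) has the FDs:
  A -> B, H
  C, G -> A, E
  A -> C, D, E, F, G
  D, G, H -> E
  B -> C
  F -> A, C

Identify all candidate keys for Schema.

{A}, {B, G}, {C, G}, {F}

Closure of {A} is {A, B, C, D, E, F, G, H}, the whole schema; {A} is a candidate key.
Closure of {F} is {A, B, C, D, E, F, G, H}, the whole schema; {F} is a candidate key.
Closure of {B, G} is {A, B, C, D, E, F, G, H}, the whole schema; {B, G} is a candidate key.
Closure of {C, G} is {A, B, C, D, E, F, G, H}, the whole schema; {C, G} is a candidate key.
These are minimal and exhaustive — every other superkey contains one of them.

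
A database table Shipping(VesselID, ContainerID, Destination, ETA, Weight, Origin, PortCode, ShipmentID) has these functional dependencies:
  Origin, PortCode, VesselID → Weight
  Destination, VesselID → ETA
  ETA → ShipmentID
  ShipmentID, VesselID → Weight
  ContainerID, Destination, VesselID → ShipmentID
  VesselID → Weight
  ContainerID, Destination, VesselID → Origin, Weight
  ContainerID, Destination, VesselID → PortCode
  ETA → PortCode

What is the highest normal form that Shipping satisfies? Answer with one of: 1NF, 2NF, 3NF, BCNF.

Candidate key: {ContainerID, Destination, VesselID}. Prime attributes: {ContainerID, Destination, VesselID}.
For Origin, PortCode, VesselID → Weight we have {Origin, PortCode, VesselID}⁺ = {Origin, PortCode, VesselID, Weight}; {Origin, PortCode, VesselID} is not a superkey, so BCNF fails.
Because {Weight} is non-prime and the left side of Origin, PortCode, VesselID → Weight is not a superkey, the relation is not in 3NF.
{VesselID} is a proper subset of the key {ContainerID, Destination, VesselID}, and {VesselID}⁺ contains the non-prime attribute {Weight} — a partial dependency, so 2NF is violated.

1NF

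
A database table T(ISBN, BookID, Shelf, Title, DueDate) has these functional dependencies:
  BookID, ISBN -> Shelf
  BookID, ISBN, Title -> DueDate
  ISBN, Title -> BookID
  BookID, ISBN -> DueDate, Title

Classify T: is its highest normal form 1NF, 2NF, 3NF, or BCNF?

BCNF

Candidate keys: {BookID, ISBN}, {ISBN, Title}. Prime attributes: {BookID, ISBN, Title}.
Each dependency's left side is a superkey — BCNF holds.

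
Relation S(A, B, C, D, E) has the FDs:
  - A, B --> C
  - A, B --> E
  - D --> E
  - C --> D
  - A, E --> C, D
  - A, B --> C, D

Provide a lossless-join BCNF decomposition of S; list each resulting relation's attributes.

Candidate key of the original relation: {A, B}.
{A, B, C, D, E}: {D} determines {D, E} here but is not a superkey — split on D --> E, giving {D, E} and {A, B, C, D}.
{D, E}: every determinant is a superkey — BCNF.
{A, B, C, D}: {C} determines {C, D} here but is not a superkey — split on C --> D, giving {C, D} and {A, B, C}.
{C, D}: every determinant is a superkey — BCNF.
{A, B, C}: every determinant is a superkey — BCNF.

{A, B, C}; {C, D}; {D, E}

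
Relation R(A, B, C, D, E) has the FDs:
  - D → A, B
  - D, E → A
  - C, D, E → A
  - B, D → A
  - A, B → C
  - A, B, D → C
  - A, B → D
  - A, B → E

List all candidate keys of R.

{A, B}, {D}

{D}⁺ = {A, B, C, D, E} — all of the relation — so {D} is a candidate key.
{A, B}⁺ = {A, B, C, D, E} — all of the relation — so {A, B} is a candidate key.
Any other superkey properly contains one of these, so there are no further candidate keys.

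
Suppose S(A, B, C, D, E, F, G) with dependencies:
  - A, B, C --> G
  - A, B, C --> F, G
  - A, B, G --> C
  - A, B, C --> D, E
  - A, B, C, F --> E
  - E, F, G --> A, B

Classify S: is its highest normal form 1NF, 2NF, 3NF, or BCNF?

BCNF

Candidate keys: {A, B, C}, {A, B, G}, {E, F, G}. Prime attributes: {A, B, C, E, F, G}.
Every FD has a superkey on the left, so the relation is in BCNF.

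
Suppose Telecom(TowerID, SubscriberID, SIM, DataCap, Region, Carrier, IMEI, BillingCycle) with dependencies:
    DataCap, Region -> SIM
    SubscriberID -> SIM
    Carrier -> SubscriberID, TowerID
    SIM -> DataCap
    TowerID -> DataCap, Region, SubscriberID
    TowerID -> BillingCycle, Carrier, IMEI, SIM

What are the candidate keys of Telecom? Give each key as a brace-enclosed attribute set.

{Carrier}⁺ = {BillingCycle, Carrier, DataCap, IMEI, Region, SIM, SubscriberID, TowerID} — all of the relation — so {Carrier} is a candidate key.
{TowerID}⁺ = {BillingCycle, Carrier, DataCap, IMEI, Region, SIM, SubscriberID, TowerID} — all of the relation — so {TowerID} is a candidate key.
These are minimal and exhaustive — every other superkey contains one of them.

{Carrier}, {TowerID}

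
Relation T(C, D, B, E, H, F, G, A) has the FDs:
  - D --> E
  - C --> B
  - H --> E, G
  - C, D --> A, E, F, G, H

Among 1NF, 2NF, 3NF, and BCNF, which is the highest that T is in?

Candidate key: {C, D}. Prime attributes: {C, D}.
D --> E breaks BCNF: {D}⁺ = {D, E}, so {D} is not a superkey.
Because {E} is non-prime and the left side of D --> E is not a superkey, the relation is not in 3NF.
The proper key subset {C} of {C, D} determines non-prime {B}, so the relation is not even in 2NF.

1NF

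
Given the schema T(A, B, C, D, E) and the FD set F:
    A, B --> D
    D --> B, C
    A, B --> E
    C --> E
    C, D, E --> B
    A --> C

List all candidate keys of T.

No FD produces {A}, so it must be in every candidate key.
{A, B}⁺ = {A, B, C, D, E}, which is every attribute, so {A, B} is a candidate key.
{A, D}⁺ = {A, B, C, D, E}, which is every attribute, so {A, D} is a candidate key.
These are minimal and exhaustive — every other superkey contains one of them.

{A, B}, {A, D}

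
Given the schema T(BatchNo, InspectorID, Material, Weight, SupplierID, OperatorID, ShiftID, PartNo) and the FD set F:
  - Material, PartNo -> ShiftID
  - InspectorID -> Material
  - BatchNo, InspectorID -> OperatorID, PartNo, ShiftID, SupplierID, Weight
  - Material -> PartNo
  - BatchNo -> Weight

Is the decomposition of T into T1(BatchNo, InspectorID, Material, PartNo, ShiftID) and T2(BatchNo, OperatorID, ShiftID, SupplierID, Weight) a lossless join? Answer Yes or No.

Common attributes: {BatchNo, ShiftID}; their closure is {BatchNo, ShiftID, Weight}.
The closure covers neither T1 nor T2 entirely; the join is not lossless.

No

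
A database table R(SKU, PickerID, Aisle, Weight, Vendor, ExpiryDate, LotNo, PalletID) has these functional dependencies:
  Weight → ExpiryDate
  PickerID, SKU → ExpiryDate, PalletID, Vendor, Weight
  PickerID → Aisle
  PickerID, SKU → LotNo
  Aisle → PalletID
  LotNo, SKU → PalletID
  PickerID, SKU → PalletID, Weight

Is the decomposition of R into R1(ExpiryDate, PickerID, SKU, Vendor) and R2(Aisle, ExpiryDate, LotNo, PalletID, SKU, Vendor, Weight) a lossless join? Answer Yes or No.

No

The shared attributes are {ExpiryDate, SKU, Vendor} and {ExpiryDate, SKU, Vendor}⁺ = {ExpiryDate, SKU, Vendor}.
Neither R1 nor R2 is contained in that closure, so the decomposition is lossy.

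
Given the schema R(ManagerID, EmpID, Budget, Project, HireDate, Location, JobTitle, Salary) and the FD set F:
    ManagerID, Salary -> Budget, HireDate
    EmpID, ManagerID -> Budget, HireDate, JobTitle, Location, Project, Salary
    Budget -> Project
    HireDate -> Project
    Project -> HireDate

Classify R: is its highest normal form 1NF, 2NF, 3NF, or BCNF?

Candidate key: {EmpID, ManagerID}. Prime attributes: {EmpID, ManagerID}.
ManagerID, Salary -> Budget, HireDate: {ManagerID, Salary}⁺ = {Budget, HireDate, ManagerID, Project, Salary}, which is not all of the attributes, so the left side is not a superkey — BCNF is violated.
Because {Budget, HireDate} are non-prime and the left side of ManagerID, Salary -> Budget, HireDate is not a superkey, the relation is not in 3NF.
No proper subset of a key has a non-prime attribute in its closure, so there is no partial dependency; 2NF holds.

2NF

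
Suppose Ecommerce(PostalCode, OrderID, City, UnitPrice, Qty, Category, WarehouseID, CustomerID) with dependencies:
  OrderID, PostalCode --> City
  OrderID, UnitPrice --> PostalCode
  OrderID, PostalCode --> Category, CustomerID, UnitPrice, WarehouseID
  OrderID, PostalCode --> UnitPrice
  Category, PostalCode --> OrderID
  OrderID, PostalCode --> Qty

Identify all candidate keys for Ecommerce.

{Category, PostalCode}⁺ = {Category, City, CustomerID, OrderID, PostalCode, Qty, UnitPrice, WarehouseID} — all of the relation — so {Category, PostalCode} is a candidate key.
{OrderID, PostalCode}⁺ = {Category, City, CustomerID, OrderID, PostalCode, Qty, UnitPrice, WarehouseID} — all of the relation — so {OrderID, PostalCode} is a candidate key.
{OrderID, UnitPrice}⁺ = {Category, City, CustomerID, OrderID, PostalCode, Qty, UnitPrice, WarehouseID} — all of the relation — so {OrderID, UnitPrice} is a candidate key.
Any other superkey properly contains one of these, so there are no further candidate keys.

{Category, PostalCode}, {OrderID, PostalCode}, {OrderID, UnitPrice}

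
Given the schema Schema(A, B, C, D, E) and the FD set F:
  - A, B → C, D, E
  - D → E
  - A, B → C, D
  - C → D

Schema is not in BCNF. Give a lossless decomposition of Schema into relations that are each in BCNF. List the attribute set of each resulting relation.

Candidate key of the original relation: {A, B}.
In {A, B, C, D, E}, {D} is not a superkey ({D}⁺ restricted to this set is {D, E}), so split on D → E into {D, E} and {A, B, C, D}.
{D, E} has no BCNF violation.
In {A, B, C, D}, {C} is not a superkey ({C}⁺ restricted to this set is {C, D}), so split on C → D into {C, D} and {A, B, C}.
{C, D} has no BCNF violation.
{A, B, C} has no BCNF violation.

{A, B, C}; {C, D}; {D, E}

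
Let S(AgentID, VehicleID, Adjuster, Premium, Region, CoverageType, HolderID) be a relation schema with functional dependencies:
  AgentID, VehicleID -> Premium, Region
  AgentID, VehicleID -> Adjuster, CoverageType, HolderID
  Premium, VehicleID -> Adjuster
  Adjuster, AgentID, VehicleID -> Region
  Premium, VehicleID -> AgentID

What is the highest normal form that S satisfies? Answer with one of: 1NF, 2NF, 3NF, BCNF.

Candidate keys: {AgentID, VehicleID}, {Premium, VehicleID}. Prime attributes: {AgentID, Premium, VehicleID}.
Each dependency's left side is a superkey — BCNF holds.

BCNF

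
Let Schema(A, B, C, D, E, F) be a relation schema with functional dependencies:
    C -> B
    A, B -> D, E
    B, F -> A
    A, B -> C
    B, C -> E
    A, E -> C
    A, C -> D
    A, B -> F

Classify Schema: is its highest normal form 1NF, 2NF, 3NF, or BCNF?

3NF

Candidate keys: {A, B}, {A, C}, {A, E}, {B, F}, {C, F}. Prime attributes: {A, B, C, E, F}.
C -> B breaks BCNF: {C}⁺ = {B, C, E}, so {C} is not a superkey.
But every attribute on its right side ({B}) is prime, and the same holds for every other non-superkey FD, so 3NF still holds.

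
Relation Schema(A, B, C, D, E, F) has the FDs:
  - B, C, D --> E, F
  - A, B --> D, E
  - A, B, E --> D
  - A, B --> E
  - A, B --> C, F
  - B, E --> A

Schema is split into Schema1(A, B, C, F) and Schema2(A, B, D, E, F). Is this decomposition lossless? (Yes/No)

Yes

The shared attributes are {A, B, F} and {A, B, F}⁺ = {A, B, C, D, E, F}.
Schema1 is contained in that closure, so Schema1 ∩ Schema2 --> Schema1 holds and the join is lossless.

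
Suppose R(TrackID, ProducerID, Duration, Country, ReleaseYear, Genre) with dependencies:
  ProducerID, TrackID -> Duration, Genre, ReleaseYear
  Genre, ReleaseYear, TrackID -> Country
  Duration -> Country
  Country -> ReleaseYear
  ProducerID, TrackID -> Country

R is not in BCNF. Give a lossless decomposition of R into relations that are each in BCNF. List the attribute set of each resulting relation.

Candidate key of the original relation: {ProducerID, TrackID}.
Within {Country, Duration, Genre, ProducerID, ReleaseYear, TrackID}: {Genre, ReleaseYear, TrackID}⁺ ∩ {Country, Duration, Genre, ProducerID, ReleaseYear, TrackID} = {Country, Genre, ReleaseYear, TrackID}, not the whole set, so Genre, ReleaseYear, TrackID -> Country violates BCNF; decompose into {Country, Genre, ReleaseYear, TrackID} and {Duration, Genre, ProducerID, ReleaseYear, TrackID}.
Within {Country, Genre, ReleaseYear, TrackID}: {Country}⁺ ∩ {Country, Genre, ReleaseYear, TrackID} = {Country, ReleaseYear}, not the whole set, so Country -> ReleaseYear violates BCNF; decompose into {Country, ReleaseYear} and {Country, Genre, TrackID}.
{Country, ReleaseYear} is in BCNF.
{Country, Genre, TrackID} is in BCNF.
Within {Duration, Genre, ProducerID, ReleaseYear, TrackID}: {Duration}⁺ ∩ {Duration, Genre, ProducerID, ReleaseYear, TrackID} = {Duration, ReleaseYear}, not the whole set, so Duration -> ReleaseYear violates BCNF; decompose into {Duration, ReleaseYear} and {Duration, Genre, ProducerID, TrackID}.
{Duration, ReleaseYear} is in BCNF.
{Duration, Genre, ProducerID, TrackID} is in BCNF.

{Country, Genre, TrackID}; {Country, ReleaseYear}; {Duration, Genre, ProducerID, TrackID}; {Duration, ReleaseYear}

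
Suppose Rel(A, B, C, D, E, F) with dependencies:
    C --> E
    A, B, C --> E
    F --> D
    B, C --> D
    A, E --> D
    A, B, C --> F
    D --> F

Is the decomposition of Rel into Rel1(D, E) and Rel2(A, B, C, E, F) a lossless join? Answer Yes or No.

No

The shared attributes are {E} and {E}⁺ = {E}.
Neither Rel1 nor Rel2 is contained in that closure, so the decomposition is lossy.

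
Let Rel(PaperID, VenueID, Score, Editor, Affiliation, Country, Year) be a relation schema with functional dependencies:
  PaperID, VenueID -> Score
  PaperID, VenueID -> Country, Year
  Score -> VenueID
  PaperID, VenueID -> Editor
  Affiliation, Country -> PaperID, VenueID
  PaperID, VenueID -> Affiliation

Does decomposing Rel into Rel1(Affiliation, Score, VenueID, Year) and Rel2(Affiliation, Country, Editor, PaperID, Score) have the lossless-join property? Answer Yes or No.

Rel1 ∩ Rel2 = {Affiliation, Score}; its closure under F is {Affiliation, Score, VenueID}.
Neither Rel1 nor Rel2 is contained in that closure, so the decomposition is lossy.

No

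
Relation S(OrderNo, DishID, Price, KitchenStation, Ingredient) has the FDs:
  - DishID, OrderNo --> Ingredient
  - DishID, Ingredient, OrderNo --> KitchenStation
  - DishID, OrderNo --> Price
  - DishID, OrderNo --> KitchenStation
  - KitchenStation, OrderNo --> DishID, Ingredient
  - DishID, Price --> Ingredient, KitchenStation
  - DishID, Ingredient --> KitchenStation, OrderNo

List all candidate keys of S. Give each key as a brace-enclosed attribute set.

{DishID, Ingredient}⁺ = {DishID, Ingredient, KitchenStation, OrderNo, Price}, which is every attribute, so {DishID, Ingredient} is a candidate key.
{DishID, OrderNo}⁺ = {DishID, Ingredient, KitchenStation, OrderNo, Price}, which is every attribute, so {DishID, OrderNo} is a candidate key.
{DishID, Price}⁺ = {DishID, Ingredient, KitchenStation, OrderNo, Price}, which is every attribute, so {DishID, Price} is a candidate key.
{KitchenStation, OrderNo}⁺ = {DishID, Ingredient, KitchenStation, OrderNo, Price}, which is every attribute, so {KitchenStation, OrderNo} is a candidate key.
Any other superkey properly contains one of these, so there are no further candidate keys.

{DishID, Ingredient}, {DishID, OrderNo}, {DishID, Price}, {KitchenStation, OrderNo}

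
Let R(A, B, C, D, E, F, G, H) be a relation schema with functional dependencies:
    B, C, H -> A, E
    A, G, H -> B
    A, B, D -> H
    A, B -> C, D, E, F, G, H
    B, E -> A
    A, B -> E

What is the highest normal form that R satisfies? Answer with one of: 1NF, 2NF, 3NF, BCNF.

Candidate keys: {A, B}, {A, G, H}, {B, C, H}, {B, E}. Prime attributes: {A, B, C, E, G, H}.
Each dependency's left side is a superkey — BCNF holds.

BCNF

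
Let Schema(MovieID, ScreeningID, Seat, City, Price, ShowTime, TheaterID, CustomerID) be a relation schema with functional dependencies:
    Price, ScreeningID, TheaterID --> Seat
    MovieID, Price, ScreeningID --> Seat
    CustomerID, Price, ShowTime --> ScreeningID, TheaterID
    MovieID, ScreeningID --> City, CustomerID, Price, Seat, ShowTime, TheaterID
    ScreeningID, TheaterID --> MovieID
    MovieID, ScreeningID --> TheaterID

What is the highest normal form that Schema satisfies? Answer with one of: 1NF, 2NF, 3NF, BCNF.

Candidate keys: {CustomerID, Price, ShowTime}, {MovieID, ScreeningID}, {ScreeningID, TheaterID}. Prime attributes: {CustomerID, MovieID, Price, ScreeningID, ShowTime, TheaterID}.
The left-hand side of every FD is a superkey, so BCNF is satisfied.

BCNF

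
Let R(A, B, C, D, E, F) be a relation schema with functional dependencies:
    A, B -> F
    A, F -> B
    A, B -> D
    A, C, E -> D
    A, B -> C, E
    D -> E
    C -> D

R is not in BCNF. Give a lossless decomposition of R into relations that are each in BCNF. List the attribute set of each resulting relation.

Candidate keys of the original relation: {A, B}, {A, F}.
Within {A, B, C, D, E, F}: {A, C, E}⁺ ∩ {A, B, C, D, E, F} = {A, C, D, E}, not the whole set, so A, C, E -> D violates BCNF; decompose into {A, C, D, E} and {A, B, C, E, F}.
Within {A, C, D, E}: {D}⁺ ∩ {A, C, D, E} = {D, E}, not the whole set, so D -> E violates BCNF; decompose into {D, E} and {A, C, D}.
{D, E}: every determinant is a superkey — BCNF.
Within {A, C, D}: {C}⁺ ∩ {A, C, D} = {C, D}, not the whole set, so C -> D violates BCNF; decompose into {C, D} and {A, C}.
{C, D}: every determinant is a superkey — BCNF.
{A, C}: every determinant is a superkey — BCNF.
Within {A, B, C, E, F}: {C}⁺ ∩ {A, B, C, E, F} = {C, E}, not the whole set, so C -> E violates BCNF; decompose into {C, E} and {A, B, C, F}.
{C, E}: every determinant is a superkey — BCNF.
{A, B, C, F}: every determinant is a superkey — BCNF.

{A, B, C, F}; {C, D}; {C, E}; {D, E}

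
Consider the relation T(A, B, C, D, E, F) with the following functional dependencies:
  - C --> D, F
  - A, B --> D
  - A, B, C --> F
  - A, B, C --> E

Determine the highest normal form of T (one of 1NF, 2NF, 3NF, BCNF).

Candidate key: {A, B, C}. Prime attributes: {A, B, C}.
C --> D, F breaks BCNF: {C}⁺ = {C, D, F}, so {C} is not a superkey.
C --> D, F determines the non-prime attributes {D, F} from a non-superkey — 3NF is violated.
The proper key subset {C} of {A, B, C} determines non-prime {D, F}, so the relation is not even in 2NF.

1NF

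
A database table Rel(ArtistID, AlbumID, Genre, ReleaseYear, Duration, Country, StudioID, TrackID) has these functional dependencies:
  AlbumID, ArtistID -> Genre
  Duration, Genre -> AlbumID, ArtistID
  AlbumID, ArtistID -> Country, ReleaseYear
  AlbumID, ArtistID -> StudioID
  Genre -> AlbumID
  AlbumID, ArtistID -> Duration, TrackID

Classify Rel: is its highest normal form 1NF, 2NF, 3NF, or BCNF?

Candidate keys: {AlbumID, ArtistID}, {ArtistID, Genre}, {Duration, Genre}. Prime attributes: {AlbumID, ArtistID, Duration, Genre}.
Genre -> AlbumID breaks BCNF: {Genre}⁺ = {AlbumID, Genre}, so {Genre} is not a superkey.
But every attribute on its right side ({AlbumID}) is prime, and the same holds for every other non-superkey FD, so 3NF still holds.

3NF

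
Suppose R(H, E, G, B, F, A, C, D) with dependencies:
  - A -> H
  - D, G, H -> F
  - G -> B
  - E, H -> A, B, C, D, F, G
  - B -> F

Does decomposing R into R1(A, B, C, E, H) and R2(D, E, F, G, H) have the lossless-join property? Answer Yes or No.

The shared attributes are {E, H} and {E, H}⁺ = {A, B, C, D, E, F, G, H}.
This includes all of R1, so the common attributes are a superkey of R1 — the join is lossless.

Yes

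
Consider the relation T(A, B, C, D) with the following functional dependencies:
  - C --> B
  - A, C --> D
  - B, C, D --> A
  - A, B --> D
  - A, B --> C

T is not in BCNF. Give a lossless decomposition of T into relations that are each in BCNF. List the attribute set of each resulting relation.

{A, C, D}; {B, C}

Candidate keys of the original relation: {A, B}, {A, C}, {C, D}.
{A, B, C, D}: {C} determines {B, C} here but is not a superkey — split on C --> B, giving {B, C} and {A, C, D}.
{B, C}: every determinant is a superkey — BCNF.
{A, C, D}: every determinant is a superkey — BCNF.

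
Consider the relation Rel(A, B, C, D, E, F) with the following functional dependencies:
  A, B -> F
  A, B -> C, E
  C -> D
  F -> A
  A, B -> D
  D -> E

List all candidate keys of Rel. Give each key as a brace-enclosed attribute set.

{A, B}, {B, F}

No FD produces {B}, so it must be in every candidate key.
{A, B}⁺ = {A, B, C, D, E, F} — all of the relation — so {A, B} is a candidate key.
{B, F}⁺ = {A, B, C, D, E, F} — all of the relation — so {B, F} is a candidate key.
No proper subset of any of these is a key, and no other minimal superkey exists.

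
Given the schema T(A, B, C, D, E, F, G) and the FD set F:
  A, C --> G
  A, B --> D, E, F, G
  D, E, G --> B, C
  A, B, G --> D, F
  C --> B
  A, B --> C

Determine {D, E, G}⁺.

Start with {D, E, G}.
D, E, G --> B, C applies; add {B, C} → now {B, C, D, E, G}.
No further FD applies.

{B, C, D, E, G}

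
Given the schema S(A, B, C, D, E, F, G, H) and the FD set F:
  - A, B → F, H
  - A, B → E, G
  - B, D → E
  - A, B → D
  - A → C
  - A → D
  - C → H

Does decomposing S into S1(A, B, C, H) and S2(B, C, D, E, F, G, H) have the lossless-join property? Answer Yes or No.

No

S1 ∩ S2 = {B, C, H}; its closure under F is {B, C, H}.
The closure covers neither S1 nor S2 entirely; the join is not lossless.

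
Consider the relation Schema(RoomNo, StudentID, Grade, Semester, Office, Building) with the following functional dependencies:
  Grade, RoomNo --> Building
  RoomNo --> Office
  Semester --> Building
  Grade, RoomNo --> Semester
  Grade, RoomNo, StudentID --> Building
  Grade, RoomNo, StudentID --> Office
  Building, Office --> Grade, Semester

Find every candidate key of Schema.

{RoomNo, StudentID} never appear on the right of any FD, so every key must include all of them.
{Building, RoomNo, StudentID}⁺ = {Building, Grade, Office, RoomNo, Semester, StudentID}, which is every attribute, so {Building, RoomNo, StudentID} is a candidate key.
{Grade, RoomNo, StudentID}⁺ = {Building, Grade, Office, RoomNo, Semester, StudentID}, which is every attribute, so {Grade, RoomNo, StudentID} is a candidate key.
{RoomNo, Semester, StudentID}⁺ = {Building, Grade, Office, RoomNo, Semester, StudentID}, which is every attribute, so {RoomNo, Semester, StudentID} is a candidate key.
Any other superkey properly contains one of these, so there are no further candidate keys.

{Building, RoomNo, StudentID}, {Grade, RoomNo, StudentID}, {RoomNo, Semester, StudentID}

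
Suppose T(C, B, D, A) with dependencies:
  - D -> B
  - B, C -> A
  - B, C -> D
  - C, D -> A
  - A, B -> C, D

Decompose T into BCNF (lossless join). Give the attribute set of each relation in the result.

Candidate keys of the original relation: {A, B}, {A, D}, {B, C}, {C, D}.
Within {A, B, C, D}: {D}⁺ ∩ {A, B, C, D} = {B, D}, not the whole set, so D -> B violates BCNF; decompose into {B, D} and {A, C, D}.
{B, D} is in BCNF.
{A, C, D} is in BCNF.

{A, C, D}; {B, D}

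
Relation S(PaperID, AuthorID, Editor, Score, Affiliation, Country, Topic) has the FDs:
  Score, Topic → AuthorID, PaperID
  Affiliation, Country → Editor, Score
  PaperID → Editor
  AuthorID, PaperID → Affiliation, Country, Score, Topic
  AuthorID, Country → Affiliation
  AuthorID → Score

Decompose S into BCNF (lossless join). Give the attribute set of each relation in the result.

Candidate keys of the original relation: {Affiliation, Country, Topic}, {AuthorID, PaperID}, {AuthorID, Topic}, {Score, Topic}.
In {Affiliation, AuthorID, Country, Editor, PaperID, Score, Topic}, {Affiliation, Country} is not a superkey ({Affiliation, Country}⁺ restricted to this set is {Affiliation, Country, Editor, Score}), so split on Affiliation, Country → Editor, Score into {Affiliation, Country, Editor, Score} and {Affiliation, AuthorID, Country, PaperID, Topic}.
{Affiliation, Country, Editor, Score}: every determinant is a superkey — BCNF.
In {Affiliation, AuthorID, Country, PaperID, Topic}, {AuthorID, Country} is not a superkey ({AuthorID, Country}⁺ restricted to this set is {Affiliation, AuthorID, Country}), so split on AuthorID, Country → Affiliation into {Affiliation, AuthorID, Country} and {AuthorID, Country, PaperID, Topic}.
{Affiliation, AuthorID, Country}: every determinant is a superkey — BCNF.
{AuthorID, Country, PaperID, Topic}: every determinant is a superkey — BCNF.

{Affiliation, AuthorID, Country}; {Affiliation, Country, Editor, Score}; {AuthorID, Country, PaperID, Topic}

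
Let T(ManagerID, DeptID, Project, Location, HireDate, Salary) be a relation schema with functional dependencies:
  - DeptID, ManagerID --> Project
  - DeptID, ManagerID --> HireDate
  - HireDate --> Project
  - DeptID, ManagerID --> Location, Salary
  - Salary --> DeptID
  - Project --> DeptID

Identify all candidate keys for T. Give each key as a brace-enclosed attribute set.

No FD produces {ManagerID}, so it must be in every candidate key.
{DeptID, ManagerID}⁺ = {DeptID, HireDate, Location, ManagerID, Project, Salary}, which is every attribute, so {DeptID, ManagerID} is a candidate key.
{HireDate, ManagerID}⁺ = {DeptID, HireDate, Location, ManagerID, Project, Salary}, which is every attribute, so {HireDate, ManagerID} is a candidate key.
{ManagerID, Project}⁺ = {DeptID, HireDate, Location, ManagerID, Project, Salary}, which is every attribute, so {ManagerID, Project} is a candidate key.
{ManagerID, Salary}⁺ = {DeptID, HireDate, Location, ManagerID, Project, Salary}, which is every attribute, so {ManagerID, Salary} is a candidate key.
Any other superkey properly contains one of these, so there are no further candidate keys.

{DeptID, ManagerID}, {HireDate, ManagerID}, {ManagerID, Project}, {ManagerID, Salary}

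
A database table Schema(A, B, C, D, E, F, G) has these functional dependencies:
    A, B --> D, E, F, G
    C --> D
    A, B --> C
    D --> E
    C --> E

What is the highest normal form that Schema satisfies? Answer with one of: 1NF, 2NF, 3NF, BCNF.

Candidate key: {A, B}. Prime attributes: {A, B}.
C --> D breaks BCNF: {C}⁺ = {C, D, E}, so {C} is not a superkey.
C --> D has non-prime {D} on the right and a non-superkey on the left, so 3NF fails.
No proper subset of a key has a non-prime attribute in its closure, so there is no partial dependency; 2NF holds.

2NF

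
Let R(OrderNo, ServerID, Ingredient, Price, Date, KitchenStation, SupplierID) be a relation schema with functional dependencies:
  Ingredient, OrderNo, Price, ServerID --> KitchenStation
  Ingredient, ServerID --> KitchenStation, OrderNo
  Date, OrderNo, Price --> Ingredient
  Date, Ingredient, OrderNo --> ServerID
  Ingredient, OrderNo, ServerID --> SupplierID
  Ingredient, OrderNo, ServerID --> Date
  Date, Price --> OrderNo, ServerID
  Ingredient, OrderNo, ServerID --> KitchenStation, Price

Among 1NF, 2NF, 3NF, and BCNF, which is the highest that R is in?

Candidate keys: {Date, Ingredient, OrderNo}, {Date, Price}, {Ingredient, ServerID}. Prime attributes: {Date, Ingredient, OrderNo, Price, ServerID}.
Each dependency's left side is a superkey — BCNF holds.

BCNF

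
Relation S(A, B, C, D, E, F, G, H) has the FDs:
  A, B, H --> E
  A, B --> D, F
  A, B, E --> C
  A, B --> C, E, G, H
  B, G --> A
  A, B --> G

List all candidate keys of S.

{A, B}, {B, G}

Attributes never on any right-hand side: {B} — every candidate key must contain it.
{A, B} is a candidate key since {A, B}⁺ = {A, B, C, D, E, F, G, H} covers every attribute.
{B, G} is a candidate key since {B, G}⁺ = {A, B, C, D, E, F, G, H} covers every attribute.
No proper subset of any of these is a key, and no other minimal superkey exists.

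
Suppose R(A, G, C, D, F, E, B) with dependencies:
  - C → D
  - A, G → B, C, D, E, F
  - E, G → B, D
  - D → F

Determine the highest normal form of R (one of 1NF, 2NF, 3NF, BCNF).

2NF

Candidate key: {A, G}. Prime attributes: {A, G}.
C → D: {C}⁺ = {C, D, F}, which is not all of the attributes, so the left side is not a superkey — BCNF is violated.
C → D has non-prime {D} on the right and a non-superkey on the left, so 3NF fails.
Checking every proper subset of each key, none determines a non-prime attribute — 2NF is satisfied.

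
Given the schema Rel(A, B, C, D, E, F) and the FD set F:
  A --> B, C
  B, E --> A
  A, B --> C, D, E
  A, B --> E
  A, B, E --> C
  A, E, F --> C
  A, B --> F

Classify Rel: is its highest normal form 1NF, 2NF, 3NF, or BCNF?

BCNF

Candidate keys: {A}, {B, E}. Prime attributes: {A, B, E}.
The left-hand side of every FD is a superkey, so BCNF is satisfied.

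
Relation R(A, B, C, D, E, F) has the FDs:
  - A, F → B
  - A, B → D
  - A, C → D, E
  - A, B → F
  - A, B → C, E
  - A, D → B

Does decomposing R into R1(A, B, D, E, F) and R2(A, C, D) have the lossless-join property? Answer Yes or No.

Yes

R1 ∩ R2 = {A, D}; its closure under F is {A, B, C, D, E, F}.
This includes all of R1, so the common attributes are a superkey of R1 — the join is lossless.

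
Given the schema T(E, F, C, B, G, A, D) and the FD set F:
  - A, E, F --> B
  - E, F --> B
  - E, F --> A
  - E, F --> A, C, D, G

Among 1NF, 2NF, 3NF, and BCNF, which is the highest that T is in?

BCNF

Candidate key: {E, F}. Prime attributes: {E, F}.
Every FD has a superkey on the left, so the relation is in BCNF.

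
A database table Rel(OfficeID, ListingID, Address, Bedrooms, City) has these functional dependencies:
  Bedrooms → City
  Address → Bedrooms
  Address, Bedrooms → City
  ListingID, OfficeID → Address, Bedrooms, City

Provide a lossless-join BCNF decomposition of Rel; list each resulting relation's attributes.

Candidate key of the original relation: {ListingID, OfficeID}.
{Address, Bedrooms, City, ListingID, OfficeID}: {Bedrooms} determines {Bedrooms, City} here but is not a superkey — split on Bedrooms → City, giving {Bedrooms, City} and {Address, Bedrooms, ListingID, OfficeID}.
{Bedrooms, City} is in BCNF.
{Address, Bedrooms, ListingID, OfficeID}: {Address} determines {Address, Bedrooms} here but is not a superkey — split on Address → Bedrooms, giving {Address, Bedrooms} and {Address, ListingID, OfficeID}.
{Address, Bedrooms} is in BCNF.
{Address, ListingID, OfficeID} is in BCNF.

{Address, Bedrooms}; {Address, ListingID, OfficeID}; {Bedrooms, City}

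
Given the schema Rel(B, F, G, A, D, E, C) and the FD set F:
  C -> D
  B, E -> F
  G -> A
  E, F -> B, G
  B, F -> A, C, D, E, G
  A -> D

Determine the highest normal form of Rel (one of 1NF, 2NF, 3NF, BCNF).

2NF

Candidate keys: {B, E}, {B, F}, {E, F}. Prime attributes: {B, E, F}.
C -> D breaks BCNF: {C}⁺ = {C, D}, so {C} is not a superkey.
C -> D determines the non-prime attribute {D} from a non-superkey — 3NF is violated.
No proper subset of a key has a non-prime attribute in its closure, so there is no partial dependency; 2NF holds.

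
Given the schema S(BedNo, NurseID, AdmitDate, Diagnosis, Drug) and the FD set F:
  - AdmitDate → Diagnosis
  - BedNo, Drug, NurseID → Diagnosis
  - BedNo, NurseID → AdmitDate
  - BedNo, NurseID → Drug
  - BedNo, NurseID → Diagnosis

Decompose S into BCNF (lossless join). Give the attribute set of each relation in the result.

Candidate key of the original relation: {BedNo, NurseID}.
In {AdmitDate, BedNo, Diagnosis, Drug, NurseID}, {AdmitDate} is not a superkey ({AdmitDate}⁺ restricted to this set is {AdmitDate, Diagnosis}), so split on AdmitDate → Diagnosis into {AdmitDate, Diagnosis} and {AdmitDate, BedNo, Drug, NurseID}.
{AdmitDate, Diagnosis}: every determinant is a superkey — BCNF.
{AdmitDate, BedNo, Drug, NurseID}: every determinant is a superkey — BCNF.

{AdmitDate, BedNo, Drug, NurseID}; {AdmitDate, Diagnosis}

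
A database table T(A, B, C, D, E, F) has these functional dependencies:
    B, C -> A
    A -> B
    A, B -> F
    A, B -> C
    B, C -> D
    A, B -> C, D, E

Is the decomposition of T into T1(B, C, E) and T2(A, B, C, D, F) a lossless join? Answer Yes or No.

Yes

Common attributes: {B, C}; their closure is {A, B, C, D, E, F}.
This includes all of T1, so the common attributes are a superkey of T1 — the join is lossless.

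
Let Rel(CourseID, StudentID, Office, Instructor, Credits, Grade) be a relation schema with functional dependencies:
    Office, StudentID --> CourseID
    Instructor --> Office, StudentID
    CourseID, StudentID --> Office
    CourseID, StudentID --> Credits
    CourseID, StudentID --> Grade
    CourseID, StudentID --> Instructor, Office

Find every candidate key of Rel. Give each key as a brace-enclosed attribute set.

{CourseID, StudentID}, {Instructor}, {Office, StudentID}

{Instructor}⁺ = {CourseID, Credits, Grade, Instructor, Office, StudentID}, which is every attribute, so {Instructor} is a candidate key.
{CourseID, StudentID}⁺ = {CourseID, Credits, Grade, Instructor, Office, StudentID}, which is every attribute, so {CourseID, StudentID} is a candidate key.
{Office, StudentID}⁺ = {CourseID, Credits, Grade, Instructor, Office, StudentID}, which is every attribute, so {Office, StudentID} is a candidate key.
No proper subset of any of these is a key, and no other minimal superkey exists.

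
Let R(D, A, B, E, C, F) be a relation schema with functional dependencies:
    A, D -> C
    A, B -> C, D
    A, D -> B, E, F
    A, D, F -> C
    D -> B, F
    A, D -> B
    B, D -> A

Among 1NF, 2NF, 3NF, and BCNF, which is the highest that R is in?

Candidate keys: {A, B}, {D}. Prime attributes: {A, B, D}.
Each dependency's left side is a superkey — BCNF holds.

BCNF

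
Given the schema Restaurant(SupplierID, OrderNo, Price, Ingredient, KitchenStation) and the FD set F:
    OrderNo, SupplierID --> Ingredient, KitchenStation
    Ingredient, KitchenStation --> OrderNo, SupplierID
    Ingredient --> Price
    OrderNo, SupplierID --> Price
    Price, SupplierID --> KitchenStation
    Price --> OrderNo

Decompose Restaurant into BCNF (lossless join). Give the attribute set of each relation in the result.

Candidate keys of the original relation: {Ingredient, KitchenStation}, {Ingredient, SupplierID}, {OrderNo, SupplierID}, {Price, SupplierID}.
In {Ingredient, KitchenStation, OrderNo, Price, SupplierID}, {Ingredient} is not a superkey ({Ingredient}⁺ restricted to this set is {Ingredient, OrderNo, Price}), so split on Ingredient --> OrderNo, Price into {Ingredient, OrderNo, Price} and {Ingredient, KitchenStation, SupplierID}.
In {Ingredient, OrderNo, Price}, {Price} is not a superkey ({Price}⁺ restricted to this set is {OrderNo, Price}), so split on Price --> OrderNo into {OrderNo, Price} and {Ingredient, Price}.
{OrderNo, Price} has no BCNF violation.
{Ingredient, Price} has no BCNF violation.
{Ingredient, KitchenStation, SupplierID} has no BCNF violation.

{Ingredient, KitchenStation, SupplierID}; {Ingredient, Price}; {OrderNo, Price}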